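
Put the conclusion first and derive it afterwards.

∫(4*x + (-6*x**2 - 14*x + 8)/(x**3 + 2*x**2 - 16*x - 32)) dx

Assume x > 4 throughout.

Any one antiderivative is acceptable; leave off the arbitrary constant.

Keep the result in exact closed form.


The answer is 2*x**2 - 3*log(x - 4) - log(x + 2) - 2*log(x + 4).
Step 1. Rewrite: now ∫(4*x) dx + ∫((-6*x**2 - 14*x + 8)/(x**3 + 2*x**2 - 16*x - 32)) dx.
Step 2. Evaluate the standard form: now 2*x**2 + ∫((-6*x**2 - 14*x + 8)/(x**3 + 2*x**2 - 16*x - 32)) dx.
Step 3. Decompose ∫((-6*x**2 - 14*x + 8)/(x**3 + 2*x**2 - 16*x - 32)) dx by partial fractions, (-6*x**2 - 14*x + 8)/(x**3 + 2*x**2 - 16*x - 32) = -2/(x + 4) - 1/(x + 2) - 3/(x - 4): now 2*x**2 + ∫(-3/(x - 4)) dx + ∫(-1/(x + 2)) dx + ∫(-2/(x + 4)) dx.
Step 4. Evaluate the standard form [assuming x > 4]: now 2*x**2 - 3*log(x - 4) + ∫(-1/(x + 2)) dx + ∫(-2/(x + 4)) dx.
Step 5. Evaluate the standard form [assuming x > -4]: now 2*x**2 - 3*log(x - 4) - 2*log(x + 4) + ∫(-1/(x + 2)) dx.
Step 6. Evaluate the standard form [assuming x > -2]: now 2*x**2 - 3*log(x - 4) - log(x + 2) - 2*log(x + 4).
Answer: 2*x**2 - 3*log(x - 4) - log(x + 2) - 2*log(x + 4).


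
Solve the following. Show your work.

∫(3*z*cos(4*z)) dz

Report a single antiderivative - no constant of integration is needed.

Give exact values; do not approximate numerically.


Step 1. Integrate ∫(3*z*cos(4*z)) dz by parts with u = z, dv = (3*cos(4*z)) dz, so v = 3*sin(4*z)/4: now 3*z*sin(4*z)/4 + ∫(-3*sin(4*z)/4) dz.
Step 2. Evaluate the standard form: now 3*z*sin(4*z)/4 + 3*cos(4*z)/16.
Answer: 3*z*sin(4*z)/4 + 3*cos(4*z)/16.


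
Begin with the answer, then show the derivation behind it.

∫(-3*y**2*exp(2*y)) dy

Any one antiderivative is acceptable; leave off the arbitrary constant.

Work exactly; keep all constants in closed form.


The answer is -3*y**2*exp(2*y)/2 + 3*y*exp(2*y)/2 - 3*exp(2*y)/4.
Step 1. Integrate ∫(-3*y**2*exp(2*y)) dy by parts with u = y**2, dv = (-3*exp(2*y)) dy, so v = -3*exp(2*y)/2: now -3*y**2*exp(2*y)/2 + ∫(3*y*exp(2*y)) dy.
Step 2. Integrate ∫(3*y*exp(2*y)) dy by parts with u = y, dv = (3*exp(2*y)) dy, so v = 3*exp(2*y)/2: now -3*y**2*exp(2*y)/2 + 3*y*exp(2*y)/2 + ∫(-3*exp(2*y)/2) dy.
Step 3. Evaluate the standard form: now -3*y**2*exp(2*y)/2 + 3*y*exp(2*y)/2 - 3*exp(2*y)/4.
Answer: -3*y**2*exp(2*y)/2 + 3*y*exp(2*y)/2 - 3*exp(2*y)/4.


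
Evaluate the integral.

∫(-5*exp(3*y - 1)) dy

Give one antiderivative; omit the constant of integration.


Answer: -5*exp(3*y - 1)/3.


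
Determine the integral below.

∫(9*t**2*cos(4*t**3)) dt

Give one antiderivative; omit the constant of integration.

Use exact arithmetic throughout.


Answer: 3*sin(4*t**3)/4.


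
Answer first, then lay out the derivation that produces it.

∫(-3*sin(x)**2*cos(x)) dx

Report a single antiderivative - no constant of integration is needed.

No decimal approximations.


The answer is -sin(x)**3.
Step 1. Substitute u = sin(x), turning ∫(-3*sin(x)**2*cos(x)) dx into ∫(-3*u**2) du: now ∫(-3*u**2) du.
Step 2. Evaluate the standard form: now -u**3.
Step 3. Substitute back u = sin(x): now -sin(x)**3.
Answer: -sin(x)**3.


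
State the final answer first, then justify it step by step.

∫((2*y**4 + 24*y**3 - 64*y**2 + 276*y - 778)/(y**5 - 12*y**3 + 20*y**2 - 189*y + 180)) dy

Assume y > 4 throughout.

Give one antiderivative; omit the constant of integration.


The answer is 2*log(y - 4) + 3*log(y - 1) - 3*log(y + 5) - 2*atan(y/3)/3.
Step 1. Decompose ∫((2*y**4 + 24*y**3 - 64*y**2 + 276*y - 778)/(y**5 - 12*y**3 + 20*y**2 - 189*y + 180)) dy by partial fractions, (2*y**4 + 24*y**3 - 64*y**2 + 276*y - 778)/(y**5 - 12*y**3 + 20*y**2 - 189*y + 180) = -2/(y**2 + 9) - 3/(y + 5) + 3/(y - 1) + 2/(y - 4): now ∫(2/(y - 4)) dy + ∫(3/(y - 1)) dy + ∫(-3/(y + 5)) dy + ∫(-2/(y**2 + 9)) dy.
Step 2. Evaluate the standard form [assuming y > -5]: now -3*log(y + 5) + ∫(2/(y - 4)) dy + ∫(3/(y - 1)) dy + ∫(-2/(y**2 + 9)) dy.
Step 3. Evaluate the standard form [assuming y > 1]: now 3*log(y - 1) - 3*log(y + 5) + ∫(2/(y - 4)) dy + ∫(-2/(y**2 + 9)) dy.
Step 4. Evaluate the standard form [assuming y > 4]: now 2*log(y - 4) + 3*log(y - 1) - 3*log(y + 5) + ∫(-2/(y**2 + 9)) dy.
Step 5. Evaluate the standard form: now 2*log(y - 4) + 3*log(y - 1) - 3*log(y + 5) - 2*atan(y/3)/3.
Answer: 2*log(y - 4) + 3*log(y - 1) - 3*log(y + 5) - 2*atan(y/3)/3.


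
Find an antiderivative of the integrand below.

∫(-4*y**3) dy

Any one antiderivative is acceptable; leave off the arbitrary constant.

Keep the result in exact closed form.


Answer: -y**4.


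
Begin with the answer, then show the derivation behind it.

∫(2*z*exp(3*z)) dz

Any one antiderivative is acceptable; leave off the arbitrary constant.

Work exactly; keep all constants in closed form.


The answer is 2*z*exp(3*z)/3 - 2*exp(3*z)/9.
Step 1. Integrate ∫(2*z*exp(3*z)) dz by parts with u = z, dv = (2*exp(3*z)) dz, so v = 2*exp(3*z)/3: now 2*z*exp(3*z)/3 + ∫(-2*exp(3*z)/3) dz.
Step 2. Evaluate the standard form: now 2*z*exp(3*z)/3 - 2*exp(3*z)/9.
Answer: 2*z*exp(3*z)/3 - 2*exp(3*z)/9.


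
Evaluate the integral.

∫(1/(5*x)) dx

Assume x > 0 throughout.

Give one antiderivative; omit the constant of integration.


Answer: log(x)/5.


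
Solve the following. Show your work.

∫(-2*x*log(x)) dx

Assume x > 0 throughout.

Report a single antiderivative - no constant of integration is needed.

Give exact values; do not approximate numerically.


Step 1. Integrate ∫(-2*x*log(x)) dx by parts with u = log(x), dv = (-2*x) dx, so v = -x**2 [assuming x > 0]: now -x**2*log(x) + ∫(x) dx.
Step 2. Evaluate the standard form: now -x**2*log(x) + x**2/2.
Answer: -x**2*log(x) + x**2/2.


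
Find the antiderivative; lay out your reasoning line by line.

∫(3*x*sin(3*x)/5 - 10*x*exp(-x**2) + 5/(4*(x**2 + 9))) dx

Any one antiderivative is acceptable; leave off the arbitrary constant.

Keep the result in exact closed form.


Step 1. Rewrite: now ∫(-10*x*exp(-x**2)) dx + ∫(3*x*sin(3*x)/5) dx + ∫(5/(4*(x**2 + 9))) dx.
Step 2. Evaluate the standard form: now 5*atan(x/3)/12 + ∫(-10*x*exp(-x**2)) dx + ∫(3*x*sin(3*x)/5) dx.
Step 3. Integrate ∫(3*x*sin(3*x)/5) dx by parts with u = x, dv = (3*sin(3*x)/5) dx, so v = -cos(3*x)/5: now -x*cos(3*x)/5 + 5*atan(x/3)/12 + ∫(-10*x*exp(-x**2)) dx + ∫(cos(3*x)/5) dx.
Step 4. Evaluate the standard form: now -x*cos(3*x)/5 + sin(3*x)/15 + 5*atan(x/3)/12 + ∫(-10*x*exp(-x**2)) dx.
Step 5. Substitute u = x**2, turning ∫(-10*x*exp(-x**2)) dx into ∫(-5*exp(-u)) du: now -x*cos(3*x)/5 + sin(3*x)/15 + 5*atan(x/3)/12 + ∫(-5*exp(-u)) du.
Step 6. Evaluate the standard form: now -x*cos(3*x)/5 + sin(3*x)/15 + 5*atan(x/3)/12 + 5*exp(-u).
Step 7. Substitute back u = x**2: now -x*cos(3*x)/5 + sin(3*x)/15 + 5*atan(x/3)/12 + 5*exp(-x**2).
Answer: -x*cos(3*x)/5 + sin(3*x)/15 + 5*atan(x/3)/12 + 5*exp(-x**2).


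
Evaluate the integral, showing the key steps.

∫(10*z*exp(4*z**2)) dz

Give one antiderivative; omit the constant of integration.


Step 1. Substitute u = z**2, turning ∫(10*z*exp(4*z**2)) dz into ∫(5*exp(4*u)) du: now ∫(5*exp(4*u)) du.
Step 2. Evaluate the standard form: now 5*exp(4*u)/4.
Step 3. Substitute back u = z**2: now 5*exp(4*z**2)/4.
Answer: 5*exp(4*z**2)/4.


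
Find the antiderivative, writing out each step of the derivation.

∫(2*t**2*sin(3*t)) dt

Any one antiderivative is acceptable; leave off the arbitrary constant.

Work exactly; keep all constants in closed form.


Step 1. Integrate ∫(2*t**2*sin(3*t)) dt by parts with u = t**2, dv = (2*sin(3*t)) dt, so v = -2*cos(3*t)/3: now -2*t**2*cos(3*t)/3 + ∫(4*t*cos(3*t)/3) dt.
Step 2. Integrate ∫(4*t*cos(3*t)/3) dt by parts with u = t, dv = (4*cos(3*t)/3) dt, so v = 4*sin(3*t)/9: now -2*t**2*cos(3*t)/3 + 4*t*sin(3*t)/9 + ∫(-4*sin(3*t)/9) dt.
Step 3. Evaluate the standard form: now -2*t**2*cos(3*t)/3 + 4*t*sin(3*t)/9 + 4*cos(3*t)/27.
Answer: -2*t**2*cos(3*t)/3 + 4*t*sin(3*t)/9 + 4*cos(3*t)/27.


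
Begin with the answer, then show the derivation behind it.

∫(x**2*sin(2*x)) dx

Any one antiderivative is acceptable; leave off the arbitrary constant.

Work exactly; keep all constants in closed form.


The answer is -x**2*cos(2*x)/2 + x*sin(2*x)/2 + cos(2*x)/4.
Step 1. Integrate ∫(x**2*sin(2*x)) dx by parts with u = x**2, dv = (sin(2*x)) dx, so v = -cos(2*x)/2: now -x**2*cos(2*x)/2 + ∫(x*cos(2*x)) dx.
Step 2. Integrate ∫(x*cos(2*x)) dx by parts with u = x, dv = (cos(2*x)) dx, so v = sin(2*x)/2: now -x**2*cos(2*x)/2 + x*sin(2*x)/2 + ∫(-sin(2*x)/2) dx.
Step 3. Evaluate the standard form: now -x**2*cos(2*x)/2 + x*sin(2*x)/2 + cos(2*x)/4.
Answer: -x**2*cos(2*x)/2 + x*sin(2*x)/2 + cos(2*x)/4.


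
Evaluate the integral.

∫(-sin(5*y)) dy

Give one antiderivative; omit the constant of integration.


Answer: cos(5*y)/5.


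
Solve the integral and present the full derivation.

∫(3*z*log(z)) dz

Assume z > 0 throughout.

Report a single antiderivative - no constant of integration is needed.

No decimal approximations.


Step 1. Integrate ∫(3*z*log(z)) dz by parts with u = log(z), dv = (3*z) dz, so v = 3*z**2/2 [assuming z > 0]: now 3*z**2*log(z)/2 + ∫(-3*z/2) dz.
Step 2. Evaluate the standard form: now 3*z**2*log(z)/2 - 3*z**2/4.
Answer: 3*z**2*log(z)/2 - 3*z**2/4.


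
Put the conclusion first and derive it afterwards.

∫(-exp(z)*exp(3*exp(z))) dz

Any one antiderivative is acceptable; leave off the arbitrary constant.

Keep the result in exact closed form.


The answer is -exp(3*exp(z))/3.
Step 1. Substitute u = exp(z), turning ∫(-exp(z)*exp(3*exp(z))) dz into ∫(-exp(3*u)) du: now ∫(-exp(3*u)) du.
Step 2. Evaluate the standard form: now -exp(3*u)/3.
Step 3. Substitute back u = exp(z): now -exp(3*exp(z))/3.
Answer: -exp(3*exp(z))/3.


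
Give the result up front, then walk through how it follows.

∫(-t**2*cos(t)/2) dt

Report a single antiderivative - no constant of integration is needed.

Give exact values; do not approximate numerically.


The answer is -t**2*sin(t)/2 - t*cos(t) + sin(t).
Step 1. Integrate ∫(-t**2*cos(t)/2) dt by parts with u = t**2, dv = (-cos(t)/2) dt, so v = -sin(t)/2: now -t**2*sin(t)/2 + ∫(t*sin(t)) dt.
Step 2. Integrate ∫(t*sin(t)) dt by parts with u = t, dv = (sin(t)) dt, so v = -cos(t): now -t**2*sin(t)/2 - t*cos(t) + ∫(cos(t)) dt.
Step 3. Evaluate the standard form: now -t**2*sin(t)/2 - t*cos(t) + sin(t).
Answer: -t**2*sin(t)/2 - t*cos(t) + sin(t).


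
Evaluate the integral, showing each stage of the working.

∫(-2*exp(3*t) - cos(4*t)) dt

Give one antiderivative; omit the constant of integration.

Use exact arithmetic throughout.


Step 1. Rewrite: now ∫(-2*exp(3*t)) dt + ∫(-cos(4*t)) dt.
Step 2. Evaluate the standard form: now -sin(4*t)/4 + ∫(-2*exp(3*t)) dt.
Step 3. Evaluate the standard form: now -2*exp(3*t)/3 - sin(4*t)/4.
Answer: -2*exp(3*t)/3 - sin(4*t)/4.


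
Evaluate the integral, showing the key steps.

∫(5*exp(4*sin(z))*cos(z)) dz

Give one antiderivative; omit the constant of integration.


Step 1. Substitute u = sin(z), turning ∫(5*exp(4*sin(z))*cos(z)) dz into ∫(5*exp(4*u)) du: now ∫(5*exp(4*u)) du.
Step 2. Evaluate the standard form: now 5*exp(4*u)/4.
Step 3. Substitute back u = sin(z): now 5*exp(4*sin(z))/4.
Answer: 5*exp(4*sin(z))/4.


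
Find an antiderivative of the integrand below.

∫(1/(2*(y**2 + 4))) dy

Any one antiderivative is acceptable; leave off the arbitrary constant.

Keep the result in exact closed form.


Answer: atan(y/2)/4.


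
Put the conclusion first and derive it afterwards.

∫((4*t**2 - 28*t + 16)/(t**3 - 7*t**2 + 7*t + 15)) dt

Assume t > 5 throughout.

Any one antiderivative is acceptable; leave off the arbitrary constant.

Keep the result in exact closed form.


The answer is -2*log(t - 5) + 4*log(t - 3) + 2*log(t + 1).
Step 1. Decompose ∫((4*t**2 - 28*t + 16)/(t**3 - 7*t**2 + 7*t + 15)) dt by partial fractions, (4*t**2 - 28*t + 16)/(t**3 - 7*t**2 + 7*t + 15) = 2/(t + 1) + 4/(t - 3) - 2/(t - 5): now ∫(-2/(t - 5)) dt + ∫(4/(t - 3)) dt + ∫(2/(t + 1)) dt.
Step 2. Evaluate the standard form [assuming t > -1]: now 2*log(t + 1) + ∫(-2/(t - 5)) dt + ∫(4/(t - 3)) dt.
Step 3. Evaluate the standard form [assuming t > 3]: now 4*log(t - 3) + 2*log(t + 1) + ∫(-2/(t - 5)) dt.
Step 4. Evaluate the standard form [assuming t > 5]: now -2*log(t - 5) + 4*log(t - 3) + 2*log(t + 1).
Answer: -2*log(t - 5) + 4*log(t - 3) + 2*log(t + 1).


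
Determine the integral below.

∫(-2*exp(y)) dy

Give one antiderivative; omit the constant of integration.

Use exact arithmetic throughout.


Answer: -2*exp(y).


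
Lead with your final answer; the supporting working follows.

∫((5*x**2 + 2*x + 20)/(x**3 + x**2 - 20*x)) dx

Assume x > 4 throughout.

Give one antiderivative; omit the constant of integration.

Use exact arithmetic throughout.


The answer is -log(x) + 3*log(x - 4) + 3*log(x + 5).
Step 1. Decompose ∫((5*x**2 + 2*x + 20)/(x**3 + x**2 - 20*x)) dx by partial fractions, (5*x**2 + 2*x + 20)/(x**3 + x**2 - 20*x) = 3/(x + 5) + 3/(x - 4) - 1/x: now ∫(-1/x) dx + ∫(3/(x - 4)) dx + ∫(3/(x + 5)) dx.
Step 2. Evaluate the standard form [assuming x > 0]: now -log(x) + ∫(3/(x - 4)) dx + ∫(3/(x + 5)) dx.
Step 3. Evaluate the standard form [assuming x > -5]: now -log(x) + 3*log(x + 5) + ∫(3/(x - 4)) dx.
Step 4. Evaluate the standard form [assuming x > 4]: now -log(x) + 3*log(x - 4) + 3*log(x + 5).
Answer: -log(x) + 3*log(x - 4) + 3*log(x + 5).


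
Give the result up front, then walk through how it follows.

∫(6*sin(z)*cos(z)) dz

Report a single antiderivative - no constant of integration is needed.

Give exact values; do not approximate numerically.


The answer is 3*sin(z)**2.
Step 1. Substitute u = sin(z), turning ∫(6*sin(z)*cos(z)) dz into ∫(6*u) du: now ∫(6*u) du.
Step 2. Evaluate the standard form: now 3*u**2.
Step 3. Substitute back u = sin(z): now 3*sin(z)**2.
Answer: 3*sin(z)**2.


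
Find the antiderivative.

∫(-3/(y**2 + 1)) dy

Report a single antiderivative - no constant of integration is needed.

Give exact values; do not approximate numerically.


Answer: -3*atan(y).


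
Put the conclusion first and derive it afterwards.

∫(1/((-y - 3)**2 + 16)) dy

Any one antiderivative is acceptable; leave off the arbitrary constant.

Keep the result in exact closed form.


The answer is atan(y/4 + 3/4)/4.
Step 1. Substitute u = -y - 3, turning ∫(1/((-y - 3)**2 + 16)) dy into ∫(-1/(u**2 + 16)) du: now ∫(-1/(u**2 + 16)) du.
Step 2. Evaluate the standard form: now -atan(u/4)/4.
Step 3. Substitute back u = -y - 3: now atan(y/4 + 3/4)/4.
Answer: atan(y/4 + 3/4)/4.


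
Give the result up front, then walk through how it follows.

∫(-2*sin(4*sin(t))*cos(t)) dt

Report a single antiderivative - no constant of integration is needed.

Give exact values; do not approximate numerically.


The answer is cos(4*sin(t))/2.
Step 1. Substitute u = sin(t), turning ∫(-2*sin(4*sin(t))*cos(t)) dt into ∫(-2*sin(4*u)) du: now ∫(-2*sin(4*u)) du.
Step 2. Evaluate the standard form: now cos(4*u)/2.
Step 3. Substitute back u = sin(t): now cos(4*sin(t))/2.
Answer: cos(4*sin(t))/2.


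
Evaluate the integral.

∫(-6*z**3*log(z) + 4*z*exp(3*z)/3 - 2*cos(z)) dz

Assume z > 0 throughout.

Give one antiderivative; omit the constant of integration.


Answer: -3*z**4*log(z)/2 + 3*z**4/8 + 4*z*exp(3*z)/9 - 4*exp(3*z)/27 - 2*sin(z).


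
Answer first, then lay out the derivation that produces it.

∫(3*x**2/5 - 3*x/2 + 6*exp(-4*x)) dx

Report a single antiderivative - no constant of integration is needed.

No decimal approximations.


The answer is x**3/5 - 3*x**2/4 - 3*exp(-4*x)/2.
Step 1. Rewrite: now ∫(-3*x/2) dx + ∫(3*x**2/5) dx + ∫(6*exp(-4*x)) dx.
Step 2. Evaluate the standard form: now ∫(-3*x/2) dx + ∫(3*x**2/5) dx - 3*exp(-4*x)/2.
Step 3. Evaluate the standard form: now -3*x**2/4 + ∫(3*x**2/5) dx - 3*exp(-4*x)/2.
Step 4. Evaluate the standard form: now x**3/5 - 3*x**2/4 - 3*exp(-4*x)/2.
Answer: x**3/5 - 3*x**2/4 - 3*exp(-4*x)/2.


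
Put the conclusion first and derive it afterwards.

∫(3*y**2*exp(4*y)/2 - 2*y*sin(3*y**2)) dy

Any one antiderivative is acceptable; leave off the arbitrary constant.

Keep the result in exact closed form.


The answer is 3*y**2*exp(4*y)/8 - 3*y*exp(4*y)/16 + 3*exp(4*y)/64 + cos(3*y**2)/3.
Step 1. Rewrite: now ∫(-2*y*sin(3*y**2)) dy + ∫(3*y**2*exp(4*y)/2) dy.
Step 2. Integrate ∫(3*y**2*exp(4*y)/2) dy by parts with u = y**2, dv = (3*exp(4*y)/2) dy, so v = 3*exp(4*y)/8: now 3*y**2*exp(4*y)/8 + ∫(-3*y*exp(4*y)/4) dy + ∫(-2*y*sin(3*y**2)) dy.
Step 3. Integrate ∫(-3*y*exp(4*y)/4) dy by parts with u = y, dv = (-3*exp(4*y)/4) dy, so v = -3*exp(4*y)/16: now 3*y**2*exp(4*y)/8 - 3*y*exp(4*y)/16 + ∫(-2*y*sin(3*y**2)) dy + ∫(3*exp(4*y)/16) dy.
Step 4. Evaluate the standard form: now 3*y**2*exp(4*y)/8 - 3*y*exp(4*y)/16 + 3*exp(4*y)/64 + ∫(-2*y*sin(3*y**2)) dy.
Step 5. Substitute u = y**2, turning ∫(-2*y*sin(3*y**2)) dy into ∫(-sin(3*u)) du: now 3*y**2*exp(4*y)/8 - 3*y*exp(4*y)/16 + 3*exp(4*y)/64 + ∫(-sin(3*u)) du.
Step 6. Evaluate the standard form: now 3*y**2*exp(4*y)/8 - 3*y*exp(4*y)/16 + 3*exp(4*y)/64 + cos(3*u)/3.
Step 7. Substitute back u = y**2: now 3*y**2*exp(4*y)/8 - 3*y*exp(4*y)/16 + 3*exp(4*y)/64 + cos(3*y**2)/3.
Answer: 3*y**2*exp(4*y)/8 - 3*y*exp(4*y)/16 + 3*exp(4*y)/64 + cos(3*y**2)/3.


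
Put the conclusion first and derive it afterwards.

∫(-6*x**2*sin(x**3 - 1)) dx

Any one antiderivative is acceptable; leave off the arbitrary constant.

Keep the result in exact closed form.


The answer is 2*cos(x**3 - 1).
Step 1. Substitute u = x**3 - 1, turning ∫(-6*x**2*sin(x**3 - 1)) dx into ∫(-2*sin(u)) du: now ∫(-2*sin(u)) du.
Step 2. Evaluate the standard form: now 2*cos(u).
Step 3. Substitute back u = x**3 - 1: now 2*cos(x**3 - 1).
Answer: 2*cos(x**3 - 1).


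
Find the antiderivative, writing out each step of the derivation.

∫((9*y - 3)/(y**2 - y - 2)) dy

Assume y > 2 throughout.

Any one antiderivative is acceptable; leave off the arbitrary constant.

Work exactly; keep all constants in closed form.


Step 1. Decompose ∫((9*y - 3)/(y**2 - y - 2)) dy by partial fractions, (9*y - 3)/(y**2 - y - 2) = 4/(y + 1) + 5/(y - 2): now ∫(5/(y - 2)) dy + ∫(4/(y + 1)) dy.
Step 2. Evaluate the standard form [assuming y > -1]: now 4*log(y + 1) + ∫(5/(y - 2)) dy.
Step 3. Evaluate the standard form [assuming y > 2]: now 5*log(y - 2) + 4*log(y + 1).
Answer: 5*log(y - 2) + 4*log(y + 1).


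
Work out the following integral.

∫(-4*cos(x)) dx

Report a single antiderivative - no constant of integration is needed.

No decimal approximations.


Answer: -4*sin(x).


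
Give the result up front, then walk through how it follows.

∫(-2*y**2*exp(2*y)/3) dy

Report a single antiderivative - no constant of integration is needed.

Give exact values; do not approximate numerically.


The answer is -y**2*exp(2*y)/3 + y*exp(2*y)/3 - exp(2*y)/6.
Step 1. Integrate ∫(-2*y**2*exp(2*y)/3) dy by parts with u = y**2, dv = (-2*exp(2*y)/3) dy, so v = -exp(2*y)/3: now -y**2*exp(2*y)/3 + ∫(2*y*exp(2*y)/3) dy.
Step 2. Integrate ∫(2*y*exp(2*y)/3) dy by parts with u = y, dv = (2*exp(2*y)/3) dy, so v = exp(2*y)/3: now -y**2*exp(2*y)/3 + y*exp(2*y)/3 + ∫(-exp(2*y)/3) dy.
Step 3. Evaluate the standard form: now -y**2*exp(2*y)/3 + y*exp(2*y)/3 - exp(2*y)/6.
Answer: -y**2*exp(2*y)/3 + y*exp(2*y)/3 - exp(2*y)/6.


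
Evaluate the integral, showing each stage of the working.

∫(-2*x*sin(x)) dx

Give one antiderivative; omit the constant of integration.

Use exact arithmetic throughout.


Step 1. Integrate ∫(-2*x*sin(x)) dx by parts with u = x, dv = (-2*sin(x)) dx, so v = 2*cos(x): now 2*x*cos(x) + ∫(-2*cos(x)) dx.
Step 2. Evaluate the standard form: now 2*x*cos(x) - 2*sin(x).
Answer: 2*x*cos(x) - 2*sin(x).


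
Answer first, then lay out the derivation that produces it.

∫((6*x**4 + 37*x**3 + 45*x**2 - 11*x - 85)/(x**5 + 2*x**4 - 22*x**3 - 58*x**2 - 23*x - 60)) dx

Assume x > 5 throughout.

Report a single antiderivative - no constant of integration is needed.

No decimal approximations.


The answer is 5*log(x - 5) + 2*log(x + 3) - log(x + 4) + 2*atan(x).
Step 1. Decompose ∫((6*x**4 + 37*x**3 + 45*x**2 - 11*x - 85)/(x**5 + 2*x**4 - 22*x**3 - 58*x**2 - 23*x - 60)) dx by partial fractions, (6*x**4 + 37*x**3 + 45*x**2 - 11*x - 85)/(x**5 + 2*x**4 - 22*x**3 - 58*x**2 - 23*x - 60) = 2/(x**2 + 1) - 1/(x + 4) + 2/(x + 3) + 5/(x - 5): now ∫(5/(x - 5)) dx + ∫(2/(x + 3)) dx + ∫(-1/(x + 4)) dx + ∫(2/(x**2 + 1)) dx.
Step 2. Evaluate the standard form [assuming x > -4]: now -log(x + 4) + ∫(5/(x - 5)) dx + ∫(2/(x + 3)) dx + ∫(2/(x**2 + 1)) dx.
Step 3. Evaluate the standard form [assuming x > 5]: now 5*log(x - 5) - log(x + 4) + ∫(2/(x + 3)) dx + ∫(2/(x**2 + 1)) dx.
Step 4. Evaluate the standard form [assuming x > -3]: now 5*log(x - 5) + 2*log(x + 3) - log(x + 4) + ∫(2/(x**2 + 1)) dx.
Step 5. Evaluate the standard form: now 5*log(x - 5) + 2*log(x + 3) - log(x + 4) + 2*atan(x).
Answer: 5*log(x - 5) + 2*log(x + 3) - log(x + 4) + 2*atan(x).


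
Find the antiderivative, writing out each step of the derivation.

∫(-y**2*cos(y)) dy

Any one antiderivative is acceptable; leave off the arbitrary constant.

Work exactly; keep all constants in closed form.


Step 1. Integrate ∫(-y**2*cos(y)) dy by parts with u = y**2, dv = (-cos(y)) dy, so v = -sin(y): now -y**2*sin(y) + ∫(2*y*sin(y)) dy.
Step 2. Integrate ∫(2*y*sin(y)) dy by parts with u = y, dv = (2*sin(y)) dy, so v = -2*cos(y): now -y**2*sin(y) - 2*y*cos(y) + ∫(2*cos(y)) dy.
Step 3. Evaluate the standard form: now -y**2*sin(y) - 2*y*cos(y) + 2*sin(y).
Answer: -y**2*sin(y) - 2*y*cos(y) + 2*sin(y).


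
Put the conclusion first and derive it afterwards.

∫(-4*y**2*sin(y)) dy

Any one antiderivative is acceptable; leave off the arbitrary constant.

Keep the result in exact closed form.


The answer is 4*y**2*cos(y) - 8*y*sin(y) - 8*cos(y).
Step 1. Integrate ∫(-4*y**2*sin(y)) dy by parts with u = y**2, dv = (-4*sin(y)) dy, so v = 4*cos(y): now 4*y**2*cos(y) + ∫(-8*y*cos(y)) dy.
Step 2. Integrate ∫(-8*y*cos(y)) dy by parts with u = y, dv = (-8*cos(y)) dy, so v = -8*sin(y): now 4*y**2*cos(y) - 8*y*sin(y) + ∫(8*sin(y)) dy.
Step 3. Evaluate the standard form: now 4*y**2*cos(y) - 8*y*sin(y) - 8*cos(y).
Answer: 4*y**2*cos(y) - 8*y*sin(y) - 8*cos(y).


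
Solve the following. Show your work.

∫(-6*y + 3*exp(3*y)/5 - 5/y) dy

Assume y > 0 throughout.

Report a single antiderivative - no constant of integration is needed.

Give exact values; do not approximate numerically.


Step 1. Rewrite: now ∫(-5/y) dy + ∫(-6*y) dy + ∫(3*exp(3*y)/5) dy.
Step 2. Evaluate the standard form: now -3*y**2 + ∫(-5/y) dy + ∫(3*exp(3*y)/5) dy.
Step 3. Evaluate the standard form [assuming y > 0]: now -3*y**2 - 5*log(y) + ∫(3*exp(3*y)/5) dy.
Step 4. Evaluate the standard form: now -3*y**2 + exp(3*y)/5 - 5*log(y).
Answer: -3*y**2 + exp(3*y)/5 - 5*log(y).


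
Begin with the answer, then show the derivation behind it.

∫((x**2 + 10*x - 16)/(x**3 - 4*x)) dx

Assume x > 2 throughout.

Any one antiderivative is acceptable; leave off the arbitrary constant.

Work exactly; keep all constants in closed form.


The answer is 4*log(x) + log(x - 2) - 4*log(x + 2).
Step 1. Decompose ∫((x**2 + 10*x - 16)/(x**3 - 4*x)) dx by partial fractions, (x**2 + 10*x - 16)/(x**3 - 4*x) = -4/(x + 2) + 1/(x - 2) + 4/x: now ∫(4/x) dx + ∫(1/(x - 2)) dx + ∫(-4/(x + 2)) dx.
Step 2. Evaluate the standard form [assuming x > 0]: now 4*log(x) + ∫(1/(x - 2)) dx + ∫(-4/(x + 2)) dx.
Step 3. Evaluate the standard form [assuming x > 2]: now 4*log(x) + log(x - 2) + ∫(-4/(x + 2)) dx.
Step 4. Evaluate the standard form [assuming x > -2]: now 4*log(x) + log(x - 2) - 4*log(x + 2).
Answer: 4*log(x) + log(x - 2) - 4*log(x + 2).


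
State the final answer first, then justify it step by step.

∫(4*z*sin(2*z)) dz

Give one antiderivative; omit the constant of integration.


The answer is -2*z*cos(2*z) + sin(2*z).
Step 1. Integrate ∫(4*z*sin(2*z)) dz by parts with u = z, dv = (4*sin(2*z)) dz, so v = -2*cos(2*z): now -2*z*cos(2*z) + ∫(2*cos(2*z)) dz.
Step 2. Evaluate the standard form: now -2*z*cos(2*z) + sin(2*z).
Answer: -2*z*cos(2*z) + sin(2*z).


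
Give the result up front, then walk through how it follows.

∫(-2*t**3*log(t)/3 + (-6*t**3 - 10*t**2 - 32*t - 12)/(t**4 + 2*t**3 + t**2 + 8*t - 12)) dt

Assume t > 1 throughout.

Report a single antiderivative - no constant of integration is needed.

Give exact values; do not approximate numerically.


The answer is -t**4*log(t)/6 + t**4/24 - 3*log(t - 1) - 3*log(t + 3) - 2*atan(t/2).
Step 1. Rewrite: now ∫(-2*t**3*log(t)/3) dt + ∫((-6*t**3 - 10*t**2 - 32*t - 12)/(t**4 + 2*t**3 + t**2 + 8*t - 12)) dt.
Step 2. Decompose ∫((-6*t**3 - 10*t**2 - 32*t - 12)/(t**4 + 2*t**3 + t**2 + 8*t - 12)) dt by partial fractions, (-6*t**3 - 10*t**2 - 32*t - 12)/(t**4 + 2*t**3 + t**2 + 8*t - 12) = -4/(t**2 + 4) - 3/(t + 3) - 3/(t - 1): now ∫(-2*t**3*log(t)/3) dt + ∫(-3/(t - 1)) dt + ∫(-3/(t + 3)) dt + ∫(-4/(t**2 + 4)) dt.
Step 3. Evaluate the standard form [assuming t > -3]: now -3*log(t + 3) + ∫(-2*t**3*log(t)/3) dt + ∫(-3/(t - 1)) dt + ∫(-4/(t**2 + 4)) dt.
Step 4. Evaluate the standard form [assuming t > 1]: now -3*log(t - 1) - 3*log(t + 3) + ∫(-2*t**3*log(t)/3) dt + ∫(-4/(t**2 + 4)) dt.
Step 5. Evaluate the standard form: now -3*log(t - 1) - 3*log(t + 3) - 2*atan(t/2) + ∫(-2*t**3*log(t)/3) dt.
Step 6. Integrate ∫(-2*t**3*log(t)/3) dt by parts with u = log(t), dv = (-2*t**3/3) dt, so v = -t**4/6 [assuming t > 0]: now -t**4*log(t)/6 - 3*log(t - 1) - 3*log(t + 3) - 2*atan(t/2) + ∫(t**3/6) dt.
Step 7. Evaluate the standard form: now -t**4*log(t)/6 + t**4/24 - 3*log(t - 1) - 3*log(t + 3) - 2*atan(t/2).
Answer: -t**4*log(t)/6 + t**4/24 - 3*log(t - 1) - 3*log(t + 3) - 2*atan(t/2).


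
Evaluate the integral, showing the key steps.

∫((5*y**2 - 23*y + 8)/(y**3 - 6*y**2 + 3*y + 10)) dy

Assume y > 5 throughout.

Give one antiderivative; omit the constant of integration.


Step 1. Decompose ∫((5*y**2 - 23*y + 8)/(y**3 - 6*y**2 + 3*y + 10)) dy by partial fractions, (5*y**2 - 23*y + 8)/(y**3 - 6*y**2 + 3*y + 10) = 2/(y + 1) + 2/(y - 2) + 1/(y - 5): now ∫(1/(y - 5)) dy + ∫(2/(y - 2)) dy + ∫(2/(y + 1)) dy.
Step 2. Evaluate the standard form [assuming y > 5]: now log(y - 5) + ∫(2/(y - 2)) dy + ∫(2/(y + 1)) dy.
Step 3. Evaluate the standard form [assuming y > 2]: now log(y - 5) + 2*log(y - 2) + ∫(2/(y + 1)) dy.
Step 4. Evaluate the standard form [assuming y > -1]: now log(y - 5) + 2*log(y - 2) + 2*log(y + 1).
Answer: log(y - 5) + 2*log(y - 2) + 2*log(y + 1).


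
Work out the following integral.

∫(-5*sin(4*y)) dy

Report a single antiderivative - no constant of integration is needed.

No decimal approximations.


Answer: 5*cos(4*y)/4.


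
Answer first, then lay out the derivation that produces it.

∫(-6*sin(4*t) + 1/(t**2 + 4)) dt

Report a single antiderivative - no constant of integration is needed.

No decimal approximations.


The answer is 3*cos(4*t)/2 + atan(t/2)/2.
Step 1. Rewrite: now ∫(1/(t**2 + 4)) dt + ∫(-6*sin(4*t)) dt.
Step 2. Evaluate the standard form: now atan(t/2)/2 + ∫(-6*sin(4*t)) dt.
Step 3. Evaluate the standard form: now 3*cos(4*t)/2 + atan(t/2)/2.
Answer: 3*cos(4*t)/2 + atan(t/2)/2.


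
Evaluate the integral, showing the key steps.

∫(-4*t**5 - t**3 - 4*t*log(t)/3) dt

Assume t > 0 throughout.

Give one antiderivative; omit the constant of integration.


Step 1. Rewrite: now ∫(-t**3) dt + ∫(-4*t**5) dt + ∫(-4*t*log(t)/3) dt.
Step 2. Evaluate the standard form: now -t**4/4 + ∫(-4*t**5) dt + ∫(-4*t*log(t)/3) dt.
Step 3. Integrate ∫(-4*t*log(t)/3) dt by parts with u = log(t), dv = (-4*t/3) dt, so v = -2*t**2/3 [assuming t > 0]: now -t**4/4 - 2*t**2*log(t)/3 + ∫(2*t/3) dt + ∫(-4*t**5) dt.
Step 4. Evaluate the standard form: now -t**4/4 - 2*t**2*log(t)/3 + t**2/3 + ∫(-4*t**5) dt.
Step 5. Evaluate the standard form: now -2*t**6/3 - t**4/4 - 2*t**2*log(t)/3 + t**2/3.
Answer: -2*t**6/3 - t**4/4 - 2*t**2*log(t)/3 + t**2/3.


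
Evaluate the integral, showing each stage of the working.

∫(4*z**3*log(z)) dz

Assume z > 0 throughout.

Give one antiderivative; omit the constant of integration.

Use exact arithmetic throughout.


Step 1. Integrate ∫(4*z**3*log(z)) dz by parts with u = log(z), dv = (4*z**3) dz, so v = z**4 [assuming z > 0]: now z**4*log(z) + ∫(-z**3) dz.
Step 2. Evaluate the standard form: now z**4*log(z) - z**4/4.
Answer: z**4*log(z) - z**4/4.


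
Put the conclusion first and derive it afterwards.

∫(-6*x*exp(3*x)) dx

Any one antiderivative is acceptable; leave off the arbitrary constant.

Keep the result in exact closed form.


The answer is -2*x*exp(3*x) + 2*exp(3*x)/3.
Step 1. Integrate ∫(-6*x*exp(3*x)) dx by parts with u = x, dv = (-6*exp(3*x)) dx, so v = -2*exp(3*x): now -2*x*exp(3*x) + ∫(2*exp(3*x)) dx.
Step 2. Evaluate the standard form: now -2*x*exp(3*x) + 2*exp(3*x)/3.
Answer: -2*x*exp(3*x) + 2*exp(3*x)/3.


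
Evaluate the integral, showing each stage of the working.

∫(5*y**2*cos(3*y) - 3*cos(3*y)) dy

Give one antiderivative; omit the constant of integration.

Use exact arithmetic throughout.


Step 1. Rewrite: now ∫(5*y**2*cos(3*y)) dy + ∫(-3*cos(3*y)) dy.
Step 2. Evaluate the standard form: now -sin(3*y) + ∫(5*y**2*cos(3*y)) dy.
Step 3. Integrate ∫(5*y**2*cos(3*y)) dy by parts with u = y**2, dv = (5*cos(3*y)) dy, so v = 5*sin(3*y)/3: now 5*y**2*sin(3*y)/3 - sin(3*y) + ∫(-10*y*sin(3*y)/3) dy.
Step 4. Integrate ∫(-10*y*sin(3*y)/3) dy by parts with u = y, dv = (-10*sin(3*y)/3) dy, so v = 10*cos(3*y)/9: now 5*y**2*sin(3*y)/3 + 10*y*cos(3*y)/9 - sin(3*y) + ∫(-10*cos(3*y)/9) dy.
Step 5. Evaluate the standard form: now 5*y**2*sin(3*y)/3 + 10*y*cos(3*y)/9 - 37*sin(3*y)/27.
Answer: 5*y**2*sin(3*y)/3 + 10*y*cos(3*y)/9 - 37*sin(3*y)/27.


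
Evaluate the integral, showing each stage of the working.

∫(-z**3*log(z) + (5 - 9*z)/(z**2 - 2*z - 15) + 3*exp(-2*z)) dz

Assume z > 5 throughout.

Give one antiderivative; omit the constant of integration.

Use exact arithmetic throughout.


Step 1. Rewrite: now ∫(-z**3*log(z)) dz + ∫((5 - 9*z)/(z**2 - 2*z - 15)) dz + ∫(3*exp(-2*z)) dz.
Step 2. Integrate ∫(-z**3*log(z)) dz by parts with u = log(z), dv = (-z**3) dz, so v = -z**4/4 [assuming z > 0]: now -z**4*log(z)/4 + ∫(z**3/4) dz + ∫((5 - 9*z)/(z**2 - 2*z - 15)) dz + ∫(3*exp(-2*z)) dz.
Step 3. Evaluate the standard form: now -z**4*log(z)/4 + z**4/16 + ∫((5 - 9*z)/(z**2 - 2*z - 15)) dz + ∫(3*exp(-2*z)) dz.
Step 4. Evaluate the standard form: now -z**4*log(z)/4 + z**4/16 + ∫((5 - 9*z)/(z**2 - 2*z - 15)) dz - 3*exp(-2*z)/2.
Step 5. Decompose ∫((5 - 9*z)/(z**2 - 2*z - 15)) dz by partial fractions, (5 - 9*z)/(z**2 - 2*z - 15) = -4/(z + 3) - 5/(z - 5): now -z**4*log(z)/4 + z**4/16 + ∫(-5/(z - 5)) dz + ∫(-4/(z + 3)) dz - 3*exp(-2*z)/2.
Step 6. Evaluate the standard form [assuming z > -3]: now -z**4*log(z)/4 + z**4/16 - 4*log(z + 3) + ∫(-5/(z - 5)) dz - 3*exp(-2*z)/2.
Step 7. Evaluate the standard form [assuming z > 5]: now -z**4*log(z)/4 + z**4/16 - 5*log(z - 5) - 4*log(z + 3) - 3*exp(-2*z)/2.
Answer: -z**4*log(z)/4 + z**4/16 - 5*log(z - 5) - 4*log(z + 3) - 3*exp(-2*z)/2.


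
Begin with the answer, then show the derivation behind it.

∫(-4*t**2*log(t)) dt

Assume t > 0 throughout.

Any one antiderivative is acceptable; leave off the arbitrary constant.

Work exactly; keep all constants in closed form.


The answer is -4*t**3*log(t)/3 + 4*t**3/9.
Step 1. Integrate ∫(-4*t**2*log(t)) dt by parts with u = log(t), dv = (-4*t**2) dt, so v = -4*t**3/3 [assuming t > 0]: now -4*t**3*log(t)/3 + ∫(4*t**2/3) dt.
Step 2. Evaluate the standard form: now -4*t**3*log(t)/3 + 4*t**3/9.
Answer: -4*t**3*log(t)/3 + 4*t**3/9.


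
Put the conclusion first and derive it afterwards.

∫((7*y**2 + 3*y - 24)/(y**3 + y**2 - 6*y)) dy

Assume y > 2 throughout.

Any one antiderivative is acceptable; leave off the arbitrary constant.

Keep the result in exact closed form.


The answer is 4*log(y) + log(y - 2) + 2*log(y + 3).
Step 1. Decompose ∫((7*y**2 + 3*y - 24)/(y**3 + y**2 - 6*y)) dy by partial fractions, (7*y**2 + 3*y - 24)/(y**3 + y**2 - 6*y) = 2/(y + 3) + 1/(y - 2) + 4/y: now ∫(4/y) dy + ∫(1/(y - 2)) dy + ∫(2/(y + 3)) dy.
Step 2. Evaluate the standard form [assuming y > 0]: now 4*log(y) + ∫(1/(y - 2)) dy + ∫(2/(y + 3)) dy.
Step 3. Evaluate the standard form [assuming y > 2]: now 4*log(y) + log(y - 2) + ∫(2/(y + 3)) dy.
Step 4. Evaluate the standard form [assuming y > -3]: now 4*log(y) + log(y - 2) + 2*log(y + 3).
Answer: 4*log(y) + log(y - 2) + 2*log(y + 3).


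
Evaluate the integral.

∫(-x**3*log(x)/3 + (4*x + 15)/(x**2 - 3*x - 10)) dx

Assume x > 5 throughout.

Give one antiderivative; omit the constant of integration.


Answer: -x**4*log(x)/12 + x**4/48 + 5*log(x - 5) - log(x + 2).


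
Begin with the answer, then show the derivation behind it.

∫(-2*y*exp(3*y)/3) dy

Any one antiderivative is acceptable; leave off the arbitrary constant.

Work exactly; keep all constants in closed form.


The answer is -2*y*exp(3*y)/9 + 2*exp(3*y)/27.
Step 1. Integrate ∫(-2*y*exp(3*y)/3) dy by parts with u = y, dv = (-2*exp(3*y)/3) dy, so v = -2*exp(3*y)/9: now -2*y*exp(3*y)/9 + ∫(2*exp(3*y)/9) dy.
Step 2. Evaluate the standard form: now -2*y*exp(3*y)/9 + 2*exp(3*y)/27.
Answer: -2*y*exp(3*y)/9 + 2*exp(3*y)/27.


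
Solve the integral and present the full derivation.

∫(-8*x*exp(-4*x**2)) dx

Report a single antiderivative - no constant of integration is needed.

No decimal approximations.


Step 1. Substitute u = x**2, turning ∫(-8*x*exp(-4*x**2)) dx into ∫(-4*exp(-4*u)) du: now ∫(-4*exp(-4*u)) du.
Step 2. Evaluate the standard form: now exp(-4*u).
Step 3. Substitute back u = x**2: now exp(-4*x**2).
Answer: exp(-4*x**2).


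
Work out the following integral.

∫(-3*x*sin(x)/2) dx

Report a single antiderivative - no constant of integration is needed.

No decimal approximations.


Answer: 3*x*cos(x)/2 - 3*sin(x)/2.


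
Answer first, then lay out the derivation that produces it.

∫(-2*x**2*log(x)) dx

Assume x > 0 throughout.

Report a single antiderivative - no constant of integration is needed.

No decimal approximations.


The answer is -2*x**3*log(x)/3 + 2*x**3/9.
Step 1. Integrate ∫(-2*x**2*log(x)) dx by parts with u = log(x), dv = (-2*x**2) dx, so v = -2*x**3/3 [assuming x > 0]: now -2*x**3*log(x)/3 + ∫(2*x**2/3) dx.
Step 2. Evaluate the standard form: now -2*x**3*log(x)/3 + 2*x**3/9.
Answer: -2*x**3*log(x)/3 + 2*x**3/9.


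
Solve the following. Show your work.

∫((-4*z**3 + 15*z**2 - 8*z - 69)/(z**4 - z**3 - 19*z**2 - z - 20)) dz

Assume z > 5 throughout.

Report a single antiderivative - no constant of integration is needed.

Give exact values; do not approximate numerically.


Step 1. Decompose ∫((-4*z**3 + 15*z**2 - 8*z - 69)/(z**4 - z**3 - 19*z**2 - z - 20)) dz by partial fractions, (-4*z**3 + 15*z**2 - 8*z - 69)/(z**4 - z**3 - 19*z**2 - z - 20) = 4/(z**2 + 1) - 3/(z + 4) - 1/(z - 5): now ∫(-1/(z - 5)) dz + ∫(-3/(z + 4)) dz + ∫(4/(z**2 + 1)) dz.
Step 2. Evaluate the standard form [assuming z > -4]: now -3*log(z + 4) + ∫(-1/(z - 5)) dz + ∫(4/(z**2 + 1)) dz.
Step 3. Evaluate the standard form [assuming z > 5]: now -log(z - 5) - 3*log(z + 4) + ∫(4/(z**2 + 1)) dz.
Step 4. Evaluate the standard form: now -log(z - 5) - 3*log(z + 4) + 4*atan(z).
Answer: -log(z - 5) - 3*log(z + 4) + 4*atan(z).


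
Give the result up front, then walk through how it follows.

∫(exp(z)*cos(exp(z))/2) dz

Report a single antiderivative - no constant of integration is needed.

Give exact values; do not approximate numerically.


The answer is sin(exp(z))/2.
Step 1. Substitute u = exp(z), turning ∫(exp(z)*cos(exp(z))/2) dz into ∫(cos(u)/2) du: now ∫(cos(u)/2) du.
Step 2. Evaluate the standard form: now sin(u)/2.
Step 3. Substitute back u = exp(z): now sin(exp(z))/2.
Answer: sin(exp(z))/2.


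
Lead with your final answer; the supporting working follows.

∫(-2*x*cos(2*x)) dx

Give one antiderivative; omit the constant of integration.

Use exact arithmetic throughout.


The answer is -x*sin(2*x) - cos(2*x)/2.
Step 1. Integrate ∫(-2*x*cos(2*x)) dx by parts with u = x, dv = (-2*cos(2*x)) dx, so v = -sin(2*x): now -x*sin(2*x) + ∫(sin(2*x)) dx.
Step 2. Evaluate the standard form: now -x*sin(2*x) - cos(2*x)/2.
Answer: -x*sin(2*x) - cos(2*x)/2.


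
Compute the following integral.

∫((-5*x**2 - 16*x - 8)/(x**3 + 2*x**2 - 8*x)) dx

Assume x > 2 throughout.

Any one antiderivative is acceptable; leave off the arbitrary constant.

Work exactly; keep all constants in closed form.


Answer: log(x) - 5*log(x - 2) - log(x + 4).


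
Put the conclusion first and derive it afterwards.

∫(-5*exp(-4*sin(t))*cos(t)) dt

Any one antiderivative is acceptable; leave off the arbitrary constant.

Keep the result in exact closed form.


The answer is 5*exp(-4*sin(t))/4.
Step 1. Substitute u = sin(t), turning ∫(-5*exp(-4*sin(t))*cos(t)) dt into ∫(-5*exp(-4*u)) du: now ∫(-5*exp(-4*u)) du.
Step 2. Evaluate the standard form: now 5*exp(-4*u)/4.
Step 3. Substitute back u = sin(t): now 5*exp(-4*sin(t))/4.
Answer: 5*exp(-4*sin(t))/4.


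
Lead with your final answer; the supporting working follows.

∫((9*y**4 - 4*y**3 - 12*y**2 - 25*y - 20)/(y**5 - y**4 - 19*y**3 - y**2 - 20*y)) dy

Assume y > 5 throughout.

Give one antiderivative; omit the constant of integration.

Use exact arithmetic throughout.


The answer is log(y) + 4*log(y - 5) + 4*log(y + 4) + atan(y).
Step 1. Decompose ∫((9*y**4 - 4*y**3 - 12*y**2 - 25*y - 20)/(y**5 - y**4 - 19*y**3 - y**2 - 20*y)) dy by partial fractions, (9*y**4 - 4*y**3 - 12*y**2 - 25*y - 20)/(y**5 - y**4 - 19*y**3 - y**2 - 20*y) = 1/(y**2 + 1) + 4/(y + 4) + 4/(y - 5) + 1/y: now ∫(1/y) dy + ∫(4/(y - 5)) dy + ∫(4/(y + 4)) dy + ∫(1/(y**2 + 1)) dy.
Step 2. Evaluate the standard form [assuming y > -4]: now 4*log(y + 4) + ∫(1/y) dy + ∫(4/(y - 5)) dy + ∫(1/(y**2 + 1)) dy.
Step 3. Evaluate the standard form [assuming y > 5]: now 4*log(y - 5) + 4*log(y + 4) + ∫(1/y) dy + ∫(1/(y**2 + 1)) dy.
Step 4. Evaluate the standard form [assuming y > 0]: now log(y) + 4*log(y - 5) + 4*log(y + 4) + ∫(1/(y**2 + 1)) dy.
Step 5. Evaluate the standard form: now log(y) + 4*log(y - 5) + 4*log(y + 4) + atan(y).
Answer: log(y) + 4*log(y - 5) + 4*log(y + 4) + atan(y).


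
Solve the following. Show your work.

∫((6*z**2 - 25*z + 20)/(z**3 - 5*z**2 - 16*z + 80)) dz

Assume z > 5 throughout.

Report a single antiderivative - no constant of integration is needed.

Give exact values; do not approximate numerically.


Step 1. Decompose ∫((6*z**2 - 25*z + 20)/(z**3 - 5*z**2 - 16*z + 80)) dz by partial fractions, (6*z**2 - 25*z + 20)/(z**3 - 5*z**2 - 16*z + 80) = 3/(z + 4) - 2/(z - 4) + 5/(z - 5): now ∫(5/(z - 5)) dz + ∫(-2/(z - 4)) dz + ∫(3/(z + 4)) dz.
Step 2. Evaluate the standard form [assuming z > -4]: now 3*log(z + 4) + ∫(5/(z - 5)) dz + ∫(-2/(z - 4)) dz.
Step 3. Evaluate the standard form [assuming z > 4]: now -2*log(z - 4) + 3*log(z + 4) + ∫(5/(z - 5)) dz.
Step 4. Evaluate the standard form [assuming z > 5]: now 5*log(z - 5) - 2*log(z - 4) + 3*log(z + 4).
Answer: 5*log(z - 5) - 2*log(z - 4) + 3*log(z + 4).


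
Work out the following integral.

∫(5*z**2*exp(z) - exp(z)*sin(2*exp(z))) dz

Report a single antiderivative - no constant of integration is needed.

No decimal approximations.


Answer: 5*z**2*exp(z) - 10*z*exp(z) + 10*exp(z) + cos(2*exp(z))/2.


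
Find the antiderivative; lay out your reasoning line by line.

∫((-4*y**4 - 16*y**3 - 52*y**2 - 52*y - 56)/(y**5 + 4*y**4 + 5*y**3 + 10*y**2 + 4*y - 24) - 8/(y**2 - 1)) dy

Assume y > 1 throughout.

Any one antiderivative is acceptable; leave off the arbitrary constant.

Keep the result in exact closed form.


Step 1. Rewrite: now ∫((-4*y**4 - 16*y**3 - 52*y**2 - 52*y - 56)/(y**5 + 4*y**4 + 5*y**3 + 10*y**2 + 4*y - 24)) dy + ∫(-8/(y**2 - 1)) dy.
Step 2. Decompose ∫(-8/(y**2 - 1)) dy by partial fractions, -8/(y**2 - 1) = 4/(y + 1) - 4/(y - 1): now ∫((-4*y**4 - 16*y**3 - 52*y**2 - 52*y - 56)/(y**5 + 4*y**4 + 5*y**3 + 10*y**2 + 4*y - 24)) dy + ∫(-4/(y - 1)) dy + ∫(4/(y + 1)) dy.
Step 3. Evaluate the standard form [assuming y > -1]: now 4*log(y + 1) + ∫((-4*y**4 - 16*y**3 - 52*y**2 - 52*y - 56)/(y**5 + 4*y**4 + 5*y**3 + 10*y**2 + 4*y - 24)) dy + ∫(-4/(y - 1)) dy.
Step 4. Evaluate the standard form [assuming y > 1]: now -4*log(y - 1) + 4*log(y + 1) + ∫((-4*y**4 - 16*y**3 - 52*y**2 - 52*y - 56)/(y**5 + 4*y**4 + 5*y**3 + 10*y**2 + 4*y - 24)) dy.
Step 5. Decompose ∫((-4*y**4 - 16*y**3 - 52*y**2 - 52*y - 56)/(y**5 + 4*y**4 + 5*y**3 + 10*y**2 + 4*y - 24)) dy by partial fractions, (-4*y**4 - 16*y**3 - 52*y**2 - 52*y - 56)/(y**5 + 4*y**4 + 5*y**3 + 10*y**2 + 4*y - 24) = -4/(y**2 + 4) - 5/(y + 3) + 4/(y + 2) - 3/(y - 1): now -4*log(y - 1) + 4*log(y + 1) + ∫(-3/(y - 1)) dy + ∫(4/(y + 2)) dy + ∫(-5/(y + 3)) dy + ∫(-4/(y**2 + 4)) dy.
Step 6. Evaluate the standard form [assuming y > -2]: now -4*log(y - 1) + 4*log(y + 1) + 4*log(y + 2) + ∫(-3/(y - 1)) dy + ∫(-5/(y + 3)) dy + ∫(-4/(y**2 + 4)) dy.
Step 7. Evaluate the standard form [assuming y > -3]: now -4*log(y - 1) + 4*log(y + 1) + 4*log(y + 2) - 5*log(y + 3) + ∫(-3/(y - 1)) dy + ∫(-4/(y**2 + 4)) dy.
Step 8. Evaluate the standard form [assuming y > 1]: now -7*log(y - 1) + 4*log(y + 1) + 4*log(y + 2) - 5*log(y + 3) + ∫(-4/(y**2 + 4)) dy.
Step 9. Evaluate the standard form: now -7*log(y - 1) + 4*log(y + 1) + 4*log(y + 2) - 5*log(y + 3) - 2*atan(y/2).
Answer: -7*log(y - 1) + 4*log(y + 1) + 4*log(y + 2) - 5*log(y + 3) - 2*atan(y/2).
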